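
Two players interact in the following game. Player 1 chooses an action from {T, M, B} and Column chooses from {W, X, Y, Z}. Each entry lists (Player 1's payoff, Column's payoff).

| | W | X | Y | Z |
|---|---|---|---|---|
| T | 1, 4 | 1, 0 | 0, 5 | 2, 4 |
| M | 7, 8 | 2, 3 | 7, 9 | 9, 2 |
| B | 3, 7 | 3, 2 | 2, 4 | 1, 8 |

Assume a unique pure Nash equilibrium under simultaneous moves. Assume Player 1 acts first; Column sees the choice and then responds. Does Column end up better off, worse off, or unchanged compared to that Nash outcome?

Backward induction with Player 1 moving first.
- T → Column plays Y (best of 4, 0, 5, 4); Player 1 gets 0.
- M → Column plays Y (best of 8, 3, 9, 2); Player 1 gets 7.
- B → Column plays Z (best of 7, 2, 4, 8); Player 1 gets 1.
Player 1's induced payoffs are 0, 7, 1, so Player 1 commits to M. Subgame-perfect outcome: (M, Y) with payoffs (7, 9).
Under simultaneous play:
Player 1's best replies: W→M; X→B; Y→M; Z→M.
Column's best replies: T→Y; M→Y; B→Z.
The unique mutual best reply is (M, Y), giving (7, 9).
Column earns 9 sequentially versus 9 at the Nash outcome: unchanged.

unchanged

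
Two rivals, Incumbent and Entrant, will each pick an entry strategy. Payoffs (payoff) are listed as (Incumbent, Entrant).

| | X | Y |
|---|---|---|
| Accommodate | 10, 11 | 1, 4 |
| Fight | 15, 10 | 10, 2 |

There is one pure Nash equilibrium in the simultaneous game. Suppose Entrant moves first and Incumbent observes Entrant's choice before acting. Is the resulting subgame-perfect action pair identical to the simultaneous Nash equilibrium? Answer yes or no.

yes

Solve by backward induction (Entrant leads).
- X: BR = Fight, leader payoff 10.
- Y: BR = Fight, leader payoff 2.
Maximizing over 10, 2, Entrant chooses X. Subgame-perfect outcome: (Fight, X) with payoffs (15, 10).
Under simultaneous play:
Incumbent's best replies: X→Fight; Y→Fight.
Entrant's best replies: Accommodate→X; Fight→X.
Only (Fight, X) has each player best-responding; Nash payoffs (15, 10).
Sequential outcome (Fight, X) coincides with the Nash profile (Fight, X).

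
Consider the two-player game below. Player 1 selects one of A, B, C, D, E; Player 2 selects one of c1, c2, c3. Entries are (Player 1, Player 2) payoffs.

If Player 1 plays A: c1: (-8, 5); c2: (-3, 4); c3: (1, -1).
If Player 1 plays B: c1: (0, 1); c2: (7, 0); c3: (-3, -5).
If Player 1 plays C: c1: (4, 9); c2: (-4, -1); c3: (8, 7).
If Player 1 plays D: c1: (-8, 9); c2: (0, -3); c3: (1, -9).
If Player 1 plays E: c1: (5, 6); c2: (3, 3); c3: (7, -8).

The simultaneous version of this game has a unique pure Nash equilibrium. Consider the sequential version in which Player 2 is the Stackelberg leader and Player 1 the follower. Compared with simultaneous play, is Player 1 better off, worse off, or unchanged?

better off

Backward induction with Player 2 moving first.
- c1 → Player 1 plays E (best of -8, 0, 4, -8, 5); Player 2 gets 6.
- c2 → Player 1 plays B (best of -3, 7, -4, 0, 3); Player 2 gets 0.
- c3 → Player 1 plays C (best of 1, -3, 8, 1, 7); Player 2 gets 7.
Player 2's induced payoffs are 6, 0, 7, so Player 2 commits to c3. Subgame-perfect outcome: (C, c3) with payoffs (8, 7).
Under simultaneous play:
Player 1's best replies: c1→E; c2→B; c3→C.
Player 2's best replies: A→c1; B→c1; C→c1; D→c1; E→c1.
Only (E, c1) has each player best-responding; Nash payoffs (5, 6).
Player 1 earns 8 sequentially versus 5 at the Nash outcome: better off.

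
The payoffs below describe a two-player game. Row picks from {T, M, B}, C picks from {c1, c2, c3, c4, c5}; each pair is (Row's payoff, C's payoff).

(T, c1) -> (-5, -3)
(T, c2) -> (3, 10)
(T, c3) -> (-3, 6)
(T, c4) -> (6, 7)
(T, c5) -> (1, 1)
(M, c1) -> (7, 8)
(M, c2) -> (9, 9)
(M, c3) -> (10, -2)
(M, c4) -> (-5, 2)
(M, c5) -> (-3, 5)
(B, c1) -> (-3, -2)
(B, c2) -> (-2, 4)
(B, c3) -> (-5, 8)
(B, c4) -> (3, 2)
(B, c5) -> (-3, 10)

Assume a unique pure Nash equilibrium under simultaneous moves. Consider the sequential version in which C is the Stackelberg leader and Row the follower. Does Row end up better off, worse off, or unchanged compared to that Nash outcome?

Backward induction with C moving first.
- c1: BR = M, leader payoff 8.
- c2: BR = M, leader payoff 9.
- c3: BR = M, leader payoff -2.
- c4: BR = T, leader payoff 7.
- c5: BR = T, leader payoff 1.
Maximizing over 8, 9, -2, 7, 1, C chooses c2. Subgame-perfect outcome: (M, c2) with payoffs (9, 9).
Under simultaneous play:
Row's best replies: c1→M; c2→M; c3→M; c4→T; c5→T.
C's best replies: T→c2; M→c2; B→c5.
The unique mutual best reply is (M, c2), giving (9, 9).
Row earns 9 sequentially versus 9 at the Nash outcome: unchanged.

unchanged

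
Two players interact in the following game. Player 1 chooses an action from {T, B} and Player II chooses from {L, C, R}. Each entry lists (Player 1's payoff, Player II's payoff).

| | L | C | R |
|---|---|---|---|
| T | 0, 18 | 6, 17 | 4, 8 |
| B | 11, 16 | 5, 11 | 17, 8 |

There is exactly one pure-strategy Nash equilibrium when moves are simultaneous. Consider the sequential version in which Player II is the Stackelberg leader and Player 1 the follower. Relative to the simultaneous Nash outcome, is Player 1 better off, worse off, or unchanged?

worse off

Backward induction with Player II moving first.
- L: Player 1 compares 0, 11 and picks B; Player II would get 16.
- C: Player 1 compares 6, 5 and picks T; Player II would get 17.
- R: Player 1 compares 4, 17 and picks B; Player II would get 8.
Among 16, 17, 8, the best is 17 at C. Subgame-perfect outcome: (T, C) with payoffs (6, 17).
Under simultaneous play:
Player 1's best replies: L→B; C→T; R→B.
Player II's best replies: T→L; B→L.
Only (B, L) has each player best-responding; Nash payoffs (11, 16).
Player 1 earns 6 sequentially versus 11 at the Nash outcome: worse off.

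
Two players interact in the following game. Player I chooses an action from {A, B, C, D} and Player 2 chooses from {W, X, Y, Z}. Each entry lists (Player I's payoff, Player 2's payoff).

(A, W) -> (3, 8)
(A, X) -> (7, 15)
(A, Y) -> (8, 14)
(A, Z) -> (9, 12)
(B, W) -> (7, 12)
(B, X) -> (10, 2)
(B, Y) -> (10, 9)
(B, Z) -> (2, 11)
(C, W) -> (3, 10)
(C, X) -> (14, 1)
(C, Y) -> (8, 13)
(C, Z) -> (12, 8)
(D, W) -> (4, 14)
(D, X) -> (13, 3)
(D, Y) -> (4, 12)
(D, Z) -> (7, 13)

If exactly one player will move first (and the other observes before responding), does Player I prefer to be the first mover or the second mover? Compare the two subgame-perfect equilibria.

If Player I leads: Player 2's best replies are A→X, B→W, C→Y, D→W; Player I's induced payoffs 7, 7, 8, 4; outcome (C, Y), payoffs (8, 13).
If Player 2 leads: Player I's best replies are W→B, X→C, Y→B, Z→C; Player 2's induced payoffs 12, 1, 9, 8; outcome (B, W), payoffs (7, 12).
Player I gets 8 moving first and 7 moving second, so Player I prefers to move first.

first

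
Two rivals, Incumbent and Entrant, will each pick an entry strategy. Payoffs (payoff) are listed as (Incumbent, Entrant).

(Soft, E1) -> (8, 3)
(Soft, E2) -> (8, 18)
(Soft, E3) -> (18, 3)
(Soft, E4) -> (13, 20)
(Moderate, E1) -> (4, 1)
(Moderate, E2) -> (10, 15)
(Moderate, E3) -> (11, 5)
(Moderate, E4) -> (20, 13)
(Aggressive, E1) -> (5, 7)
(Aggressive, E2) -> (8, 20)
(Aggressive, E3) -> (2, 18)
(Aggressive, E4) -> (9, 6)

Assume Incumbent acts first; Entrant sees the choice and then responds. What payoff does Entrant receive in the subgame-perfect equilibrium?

20

Entrant best-responds to each possible Incumbent move:
- Soft: BR = E4, leader payoff 13.
- Moderate: BR = E2, leader payoff 10.
- Aggressive: BR = E2, leader payoff 8.
Maximizing over 13, 10, 8, Incumbent chooses Soft. Subgame-perfect outcome: (Soft, E4) with payoffs (13, 20).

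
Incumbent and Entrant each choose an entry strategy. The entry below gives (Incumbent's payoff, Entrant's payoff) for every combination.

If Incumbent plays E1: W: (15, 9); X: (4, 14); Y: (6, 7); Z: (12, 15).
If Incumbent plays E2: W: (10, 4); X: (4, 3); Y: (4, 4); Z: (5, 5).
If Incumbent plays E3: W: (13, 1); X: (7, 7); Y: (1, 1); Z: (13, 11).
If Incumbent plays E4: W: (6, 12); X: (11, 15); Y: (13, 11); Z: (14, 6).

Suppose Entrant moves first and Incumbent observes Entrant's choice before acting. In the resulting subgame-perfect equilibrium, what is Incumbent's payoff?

Backward induction with Entrant moving first.
- W: BR = E1, leader payoff 9.
- X: BR = E4, leader payoff 15.
- Y: BR = E4, leader payoff 11.
- Z: BR = E4, leader payoff 6.
Entrant's induced payoffs are 9, 15, 11, 6, so Entrant commits to X. Subgame-perfect outcome: (E4, X) with payoffs (11, 15).

11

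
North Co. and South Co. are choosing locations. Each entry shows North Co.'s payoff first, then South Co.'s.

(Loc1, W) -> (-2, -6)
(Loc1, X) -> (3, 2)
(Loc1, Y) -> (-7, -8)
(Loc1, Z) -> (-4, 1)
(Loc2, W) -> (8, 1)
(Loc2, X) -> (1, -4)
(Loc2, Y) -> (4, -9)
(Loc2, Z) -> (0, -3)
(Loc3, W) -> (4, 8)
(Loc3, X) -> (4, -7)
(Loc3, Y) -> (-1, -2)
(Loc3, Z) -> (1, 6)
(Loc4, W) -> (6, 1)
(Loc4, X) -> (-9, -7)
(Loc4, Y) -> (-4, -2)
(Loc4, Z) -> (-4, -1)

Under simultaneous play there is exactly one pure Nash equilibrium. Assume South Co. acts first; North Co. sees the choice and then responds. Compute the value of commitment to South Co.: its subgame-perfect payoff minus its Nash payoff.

5

Solve by backward induction (South Co. leads).
- W: BR = Loc2, leader payoff 1.
- X: BR = Loc3, leader payoff -7.
- Y: BR = Loc2, leader payoff -9.
- Z: BR = Loc3, leader payoff 6.
South Co.'s induced payoffs are 1, -7, -9, 6, so South Co. commits to Z. Subgame-perfect outcome: (Loc3, Z) with payoffs (1, 6).
For the simultaneous game, intersect best replies.
North Co.'s best replies: W→Loc2; X→Loc3; Y→Loc2; Z→Loc3.
South Co.'s best replies: Loc1→X; Loc2→W; Loc3→W; Loc4→W.
The unique mutual best reply is (Loc2, W), giving (8, 1).
South Co.'s commitment gain: 6 − 1 = 5.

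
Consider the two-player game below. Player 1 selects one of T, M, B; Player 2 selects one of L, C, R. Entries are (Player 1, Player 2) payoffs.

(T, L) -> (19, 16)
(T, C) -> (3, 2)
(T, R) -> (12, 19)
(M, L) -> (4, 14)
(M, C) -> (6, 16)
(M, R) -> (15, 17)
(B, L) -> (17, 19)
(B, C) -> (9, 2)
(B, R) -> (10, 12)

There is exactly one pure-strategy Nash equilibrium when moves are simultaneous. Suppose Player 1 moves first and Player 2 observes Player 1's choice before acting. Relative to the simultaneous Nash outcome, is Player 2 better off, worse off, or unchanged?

better off

Backward induction with Player 1 moving first.
- T: BR = R, leader payoff 12.
- M: BR = R, leader payoff 15.
- B: BR = L, leader payoff 17.
Maximizing over 12, 15, 17, Player 1 chooses B. Subgame-perfect outcome: (B, L) with payoffs (17, 19).
Now find the simultaneous Nash equilibrium.
Player 1's best replies: L→T; C→B; R→M.
Player 2's best replies: T→R; M→R; B→L.
Only (M, R) has each player best-responding; Nash payoffs (15, 17).
Player 2 earns 19 sequentially versus 17 at the Nash outcome: better off.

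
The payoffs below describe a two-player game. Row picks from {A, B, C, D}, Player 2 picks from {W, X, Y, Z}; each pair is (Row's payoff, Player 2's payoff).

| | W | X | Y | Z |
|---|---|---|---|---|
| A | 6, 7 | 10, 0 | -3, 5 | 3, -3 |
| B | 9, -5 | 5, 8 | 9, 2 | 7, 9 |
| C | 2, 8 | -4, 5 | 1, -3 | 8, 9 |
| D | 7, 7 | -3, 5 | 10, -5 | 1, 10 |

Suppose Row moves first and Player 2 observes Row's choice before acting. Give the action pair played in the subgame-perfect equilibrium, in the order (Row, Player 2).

Work backward from Player 2's decision.
- A: BR = W, leader payoff 6.
- B: BR = Z, leader payoff 7.
- C: BR = Z, leader payoff 8.
- D: BR = Z, leader payoff 1.
Row's induced payoffs are 6, 7, 8, 1, so Row commits to C. Subgame-perfect outcome: (C, Z) with payoffs (8, 9).

(C, Z)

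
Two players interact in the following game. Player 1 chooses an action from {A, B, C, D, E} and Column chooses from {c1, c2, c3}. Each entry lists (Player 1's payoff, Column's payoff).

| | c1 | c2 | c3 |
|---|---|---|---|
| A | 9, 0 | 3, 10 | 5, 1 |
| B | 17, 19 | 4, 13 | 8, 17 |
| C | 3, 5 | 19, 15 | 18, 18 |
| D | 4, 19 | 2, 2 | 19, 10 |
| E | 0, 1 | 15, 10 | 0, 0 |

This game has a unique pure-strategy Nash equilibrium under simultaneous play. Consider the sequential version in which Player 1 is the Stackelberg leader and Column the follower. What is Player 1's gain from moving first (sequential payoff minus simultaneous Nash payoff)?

Backward induction with Player 1 moving first.
- A: Column compares 0, 10, 1 and picks c2; Player 1 would get 3.
- B: Column compares 19, 13, 17 and picks c1; Player 1 would get 17.
- C: Column compares 5, 15, 18 and picks c3; Player 1 would get 18.
- D: Column compares 19, 2, 10 and picks c1; Player 1 would get 4.
- E: Column compares 1, 10, 0 and picks c2; Player 1 would get 15.
Player 1's induced payoffs are 3, 17, 18, 4, 15, so Player 1 commits to C. Subgame-perfect outcome: (C, c3) with payoffs (18, 18).
Now find the simultaneous Nash equilibrium.
Player 1's best replies: c1→B; c2→C; c3→D.
Column's best replies: A→c2; B→c1; C→c3; D→c1; E→c2.
The unique mutual best reply is (B, c1), giving (17, 19).
Player 1's commitment gain: 18 − 17 = 1.

1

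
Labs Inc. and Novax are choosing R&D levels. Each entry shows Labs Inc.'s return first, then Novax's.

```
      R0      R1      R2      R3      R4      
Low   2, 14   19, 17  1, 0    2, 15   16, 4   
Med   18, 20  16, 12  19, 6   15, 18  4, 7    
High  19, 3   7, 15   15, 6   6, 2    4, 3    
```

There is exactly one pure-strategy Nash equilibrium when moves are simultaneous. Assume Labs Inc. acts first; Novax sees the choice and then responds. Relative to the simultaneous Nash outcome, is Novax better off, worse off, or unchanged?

unchanged

Solve by backward induction (Labs Inc. leads).
- Low: Novax compares 14, 17, 0, 15, 4 and picks R1; Labs Inc. would get 19.
- Med: Novax compares 20, 12, 6, 18, 7 and picks R0; Labs Inc. would get 18.
- High: Novax compares 3, 15, 6, 2, 3 and picks R1; Labs Inc. would get 7.
Among 19, 18, 7, the best is 19 at Low. Subgame-perfect outcome: (Low, R1) with payoffs (19, 17).
Under simultaneous play:
Labs Inc.'s best replies: R0→High; R1→Low; R2→Med; R3→Med; R4→Low.
Novax's best replies: Low→R1; Med→R0; High→R1.
Only (Low, R1) has each player best-responding; Nash payoffs (19, 17).
Novax earns 17 sequentially versus 17 at the Nash outcome: unchanged.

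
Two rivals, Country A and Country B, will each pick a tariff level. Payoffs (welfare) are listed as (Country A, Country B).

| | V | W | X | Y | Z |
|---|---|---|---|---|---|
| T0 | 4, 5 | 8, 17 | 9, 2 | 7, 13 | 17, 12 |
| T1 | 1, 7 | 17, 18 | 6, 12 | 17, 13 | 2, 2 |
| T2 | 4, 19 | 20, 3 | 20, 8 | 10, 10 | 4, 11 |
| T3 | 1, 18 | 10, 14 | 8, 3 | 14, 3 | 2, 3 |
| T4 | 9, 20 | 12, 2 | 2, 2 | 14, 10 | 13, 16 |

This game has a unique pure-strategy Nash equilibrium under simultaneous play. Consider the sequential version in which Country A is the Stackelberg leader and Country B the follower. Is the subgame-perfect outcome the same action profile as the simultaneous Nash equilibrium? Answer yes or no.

Solve by backward induction (Country A leads).
- T0: Country B compares 5, 17, 2, 13, 12 and picks W; Country A would get 8.
- T1: Country B compares 7, 18, 12, 13, 2 and picks W; Country A would get 17.
- T2: Country B compares 19, 3, 8, 10, 11 and picks V; Country A would get 4.
- T3: Country B compares 18, 14, 3, 3, 3 and picks V; Country A would get 1.
- T4: Country B compares 20, 2, 2, 10, 16 and picks V; Country A would get 9.
Maximizing over 8, 17, 4, 1, 9, Country A chooses T1. Subgame-perfect outcome: (T1, W) with payoffs (17, 18).
For the simultaneous game, intersect best replies.
Country A's best replies: V→T4; W→T2; X→T2; Y→T1; Z→T0.
Country B's best replies: T0→W; T1→W; T2→V; T3→V; T4→V.
The unique mutual best reply is (T4, V), giving (9, 20).
Sequential outcome (T1, W) differs from the Nash profile (T4, V).

no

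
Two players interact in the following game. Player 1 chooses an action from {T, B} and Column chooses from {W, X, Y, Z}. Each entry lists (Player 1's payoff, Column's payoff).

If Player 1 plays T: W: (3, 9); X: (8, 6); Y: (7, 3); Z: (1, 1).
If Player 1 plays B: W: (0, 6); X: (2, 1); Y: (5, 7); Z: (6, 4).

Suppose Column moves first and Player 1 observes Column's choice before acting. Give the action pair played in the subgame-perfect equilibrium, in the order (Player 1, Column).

(T, W)

Player 1 best-responds to each possible Column move:
- W: Player 1 compares 3, 0 and picks T; Column would get 9.
- X: Player 1 compares 8, 2 and picks T; Column would get 6.
- Y: Player 1 compares 7, 5 and picks T; Column would get 3.
- Z: Player 1 compares 1, 6 and picks B; Column would get 4.
Among 9, 6, 3, 4, the best is 9 at W. Subgame-perfect outcome: (T, W) with payoffs (3, 9).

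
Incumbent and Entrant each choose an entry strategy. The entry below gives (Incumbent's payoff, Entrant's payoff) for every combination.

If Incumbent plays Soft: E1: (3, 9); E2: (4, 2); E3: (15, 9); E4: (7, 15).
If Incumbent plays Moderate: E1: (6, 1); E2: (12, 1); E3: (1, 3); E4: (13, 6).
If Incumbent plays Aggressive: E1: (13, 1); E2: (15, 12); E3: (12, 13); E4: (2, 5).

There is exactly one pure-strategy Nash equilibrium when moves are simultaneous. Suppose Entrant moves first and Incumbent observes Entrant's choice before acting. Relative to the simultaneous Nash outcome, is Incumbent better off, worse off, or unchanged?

better off

Backward induction with Entrant moving first.
- E1 → Incumbent plays Aggressive (best of 3, 6, 13); Entrant gets 1.
- E2 → Incumbent plays Aggressive (best of 4, 12, 15); Entrant gets 12.
- E3 → Incumbent plays Soft (best of 15, 1, 12); Entrant gets 9.
- E4 → Incumbent plays Moderate (best of 7, 13, 2); Entrant gets 6.
Entrant's induced payoffs are 1, 12, 9, 6, so Entrant commits to E2. Subgame-perfect outcome: (Aggressive, E2) with payoffs (15, 12).
Now find the simultaneous Nash equilibrium.
Incumbent's best replies: E1→Aggressive; E2→Aggressive; E3→Soft; E4→Moderate.
Entrant's best replies: Soft→E4; Moderate→E4; Aggressive→E3.
Only (Moderate, E4) has each player best-responding; Nash payoffs (13, 6).
Incumbent earns 15 sequentially versus 13 at the Nash outcome: better off.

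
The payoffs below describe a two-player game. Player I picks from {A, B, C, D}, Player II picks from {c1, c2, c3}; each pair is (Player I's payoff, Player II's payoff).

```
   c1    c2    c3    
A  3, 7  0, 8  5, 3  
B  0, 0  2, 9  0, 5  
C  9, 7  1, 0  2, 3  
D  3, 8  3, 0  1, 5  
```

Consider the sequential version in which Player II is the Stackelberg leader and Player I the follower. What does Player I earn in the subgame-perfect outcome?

Backward induction with Player II moving first.
- c1: Player I compares 3, 0, 9, 3 and picks C; Player II would get 7.
- c2: Player I compares 0, 2, 1, 3 and picks D; Player II would get 0.
- c3: Player I compares 5, 0, 2, 1 and picks A; Player II would get 3.
Maximizing over 7, 0, 3, Player II chooses c1. Subgame-perfect outcome: (C, c1) with payoffs (9, 7).

9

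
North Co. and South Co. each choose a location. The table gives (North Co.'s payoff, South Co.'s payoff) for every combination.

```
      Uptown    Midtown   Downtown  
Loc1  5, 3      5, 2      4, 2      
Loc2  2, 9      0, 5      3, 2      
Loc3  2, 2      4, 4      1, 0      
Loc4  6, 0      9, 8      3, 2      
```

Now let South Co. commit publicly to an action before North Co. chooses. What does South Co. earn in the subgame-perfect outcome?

8

Work backward from North Co.'s decision.
- Uptown: North Co. compares 5, 2, 2, 6 and picks Loc4; South Co. would get 0.
- Midtown: North Co. compares 5, 0, 4, 9 and picks Loc4; South Co. would get 8.
- Downtown: North Co. compares 4, 3, 1, 3 and picks Loc1; South Co. would get 2.
South Co.'s induced payoffs are 0, 8, 2, so South Co. commits to Midtown. Subgame-perfect outcome: (Loc4, Midtown) with payoffs (9, 8).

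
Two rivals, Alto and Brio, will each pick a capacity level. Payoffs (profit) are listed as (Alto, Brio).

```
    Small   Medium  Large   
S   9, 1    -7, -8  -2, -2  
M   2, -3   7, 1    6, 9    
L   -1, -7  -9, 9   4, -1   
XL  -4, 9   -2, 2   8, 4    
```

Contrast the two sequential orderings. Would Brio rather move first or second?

If Alto leads: Brio's best replies are S→Small, M→Large, L→Medium, XL→Small; Alto's induced payoffs 9, 6, -9, -4; outcome (S, Small), payoffs (9, 1).
If Brio leads: Alto's best replies are Small→S, Medium→M, Large→XL; Brio's induced payoffs 1, 1, 4; outcome (XL, Large), payoffs (8, 4).
Brio gets 4 moving first and 1 moving second, so Brio prefers to move first.

first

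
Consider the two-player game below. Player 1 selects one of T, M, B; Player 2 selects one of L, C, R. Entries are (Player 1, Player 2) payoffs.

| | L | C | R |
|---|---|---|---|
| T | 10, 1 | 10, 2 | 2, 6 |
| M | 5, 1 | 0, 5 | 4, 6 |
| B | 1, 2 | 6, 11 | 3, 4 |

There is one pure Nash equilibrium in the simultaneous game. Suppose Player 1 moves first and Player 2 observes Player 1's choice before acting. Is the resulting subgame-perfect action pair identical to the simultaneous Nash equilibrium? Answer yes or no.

no

Player 2 best-responds to each possible Player 1 move:
- T: BR = R, leader payoff 2.
- M: BR = R, leader payoff 4.
- B: BR = C, leader payoff 6.
Among 2, 4, 6, the best is 6 at B. Subgame-perfect outcome: (B, C) with payoffs (6, 11).
For the simultaneous game, intersect best replies.
Player 1's best replies: L→T; C→T; R→M.
Player 2's best replies: T→R; M→R; B→C.
Only (M, R) has each player best-responding; Nash payoffs (4, 6).
Sequential outcome (B, C) differs from the Nash profile (M, R).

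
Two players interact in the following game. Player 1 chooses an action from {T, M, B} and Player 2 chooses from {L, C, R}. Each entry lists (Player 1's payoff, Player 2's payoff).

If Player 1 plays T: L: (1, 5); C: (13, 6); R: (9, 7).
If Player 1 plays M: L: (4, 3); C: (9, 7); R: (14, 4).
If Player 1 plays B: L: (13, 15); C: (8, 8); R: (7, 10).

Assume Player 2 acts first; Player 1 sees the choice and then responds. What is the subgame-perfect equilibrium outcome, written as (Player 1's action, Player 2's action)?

(B, L)

Work backward from Player 1's decision.
- L → Player 1 plays B (best of 1, 4, 13); Player 2 gets 15.
- C → Player 1 plays T (best of 13, 9, 8); Player 2 gets 6.
- R → Player 1 plays M (best of 9, 14, 7); Player 2 gets 4.
Among 15, 6, 4, the best is 15 at L. Subgame-perfect outcome: (B, L) with payoffs (13, 15).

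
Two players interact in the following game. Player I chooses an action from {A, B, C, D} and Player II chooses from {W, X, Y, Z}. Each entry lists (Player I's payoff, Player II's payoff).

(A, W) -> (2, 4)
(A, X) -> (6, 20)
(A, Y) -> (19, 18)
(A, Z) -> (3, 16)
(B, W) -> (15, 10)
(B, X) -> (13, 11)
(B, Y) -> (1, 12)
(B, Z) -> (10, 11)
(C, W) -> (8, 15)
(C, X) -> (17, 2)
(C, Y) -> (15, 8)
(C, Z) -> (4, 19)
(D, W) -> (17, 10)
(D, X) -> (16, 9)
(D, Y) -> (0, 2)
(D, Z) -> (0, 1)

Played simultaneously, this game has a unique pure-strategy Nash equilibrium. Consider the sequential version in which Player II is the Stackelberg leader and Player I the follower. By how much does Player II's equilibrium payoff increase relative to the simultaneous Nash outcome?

8

Work backward from Player I's decision.
- W: BR = D, leader payoff 10.
- X: BR = C, leader payoff 2.
- Y: BR = A, leader payoff 18.
- Z: BR = B, leader payoff 11.
Among 10, 2, 18, 11, the best is 18 at Y. Subgame-perfect outcome: (A, Y) with payoffs (19, 18).
Under simultaneous play:
Player I's best replies: W→D; X→C; Y→A; Z→B.
Player II's best replies: A→X; B→Y; C→Z; D→W.
Only (D, W) has each player best-responding; Nash payoffs (17, 10).
Player II's commitment gain: 18 − 10 = 8.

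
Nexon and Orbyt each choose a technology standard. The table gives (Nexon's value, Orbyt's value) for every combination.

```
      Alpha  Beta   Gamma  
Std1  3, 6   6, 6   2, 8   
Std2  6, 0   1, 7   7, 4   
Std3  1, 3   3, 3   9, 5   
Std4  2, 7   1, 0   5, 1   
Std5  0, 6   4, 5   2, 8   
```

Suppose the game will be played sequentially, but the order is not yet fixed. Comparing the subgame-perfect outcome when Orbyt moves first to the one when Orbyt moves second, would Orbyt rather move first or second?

first

If Nexon leads: Orbyt's best replies are Std1→Gamma, Std2→Beta, Std3→Gamma, Std4→Alpha, Std5→Gamma; Nexon's induced payoffs 2, 1, 9, 2, 2; outcome (Std3, Gamma), payoffs (9, 5).
If Orbyt leads: Nexon's best replies are Alpha→Std2, Beta→Std1, Gamma→Std3; Orbyt's induced payoffs 0, 6, 5; outcome (Std1, Beta), payoffs (6, 6).
Orbyt gets 6 moving first and 5 moving second, so Orbyt prefers to move first.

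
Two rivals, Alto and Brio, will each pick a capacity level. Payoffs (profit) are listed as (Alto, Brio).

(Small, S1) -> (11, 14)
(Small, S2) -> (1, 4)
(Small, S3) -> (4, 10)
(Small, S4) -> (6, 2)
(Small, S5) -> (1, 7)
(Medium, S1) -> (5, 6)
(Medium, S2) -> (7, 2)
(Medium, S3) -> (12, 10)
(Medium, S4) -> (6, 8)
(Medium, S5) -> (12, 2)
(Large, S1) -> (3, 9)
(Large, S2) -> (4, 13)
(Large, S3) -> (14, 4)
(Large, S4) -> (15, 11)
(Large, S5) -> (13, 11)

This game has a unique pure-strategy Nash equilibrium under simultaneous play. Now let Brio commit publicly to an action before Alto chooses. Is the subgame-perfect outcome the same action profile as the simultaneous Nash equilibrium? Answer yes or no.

yes

Work backward from Alto's decision.
- S1 → Alto plays Small (best of 11, 5, 3); Brio gets 14.
- S2 → Alto plays Medium (best of 1, 7, 4); Brio gets 2.
- S3 → Alto plays Large (best of 4, 12, 14); Brio gets 4.
- S4 → Alto plays Large (best of 6, 6, 15); Brio gets 11.
- S5 → Alto plays Large (best of 1, 12, 13); Brio gets 11.
Brio's induced payoffs are 14, 2, 4, 11, 11, so Brio commits to S1. Subgame-perfect outcome: (Small, S1) with payoffs (11, 14).
Now find the simultaneous Nash equilibrium.
Alto's best replies: S1→Small; S2→Medium; S3→Large; S4→Large; S5→Large.
Brio's best replies: Small→S1; Medium→S3; Large→S2.
Only (Small, S1) has each player best-responding; Nash payoffs (11, 14).
Sequential outcome (Small, S1) coincides with the Nash profile (Small, S1).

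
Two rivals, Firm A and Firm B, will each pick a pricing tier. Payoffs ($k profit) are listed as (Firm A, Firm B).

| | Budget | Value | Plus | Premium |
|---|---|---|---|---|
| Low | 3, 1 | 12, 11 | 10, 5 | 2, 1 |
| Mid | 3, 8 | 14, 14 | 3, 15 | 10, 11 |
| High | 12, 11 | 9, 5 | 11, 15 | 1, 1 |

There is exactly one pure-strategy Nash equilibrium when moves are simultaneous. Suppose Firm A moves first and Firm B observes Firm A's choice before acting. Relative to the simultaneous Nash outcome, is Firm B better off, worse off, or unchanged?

worse off

Work backward from Firm B's decision.
- Low → Firm B plays Value (best of 1, 11, 5, 1); Firm A gets 12.
- Mid → Firm B plays Plus (best of 8, 14, 15, 11); Firm A gets 3.
- High → Firm B plays Plus (best of 11, 5, 15, 1); Firm A gets 11.
Firm A's induced payoffs are 12, 3, 11, so Firm A commits to Low. Subgame-perfect outcome: (Low, Value) with payoffs (12, 11).
Now find the simultaneous Nash equilibrium.
Firm A's best replies: Budget→High; Value→Mid; Plus→High; Premium→Mid.
Firm B's best replies: Low→Value; Mid→Plus; High→Plus.
Only (High, Plus) has each player best-responding; Nash payoffs (11, 15).
Firm B earns 11 sequentially versus 15 at the Nash outcome: worse off.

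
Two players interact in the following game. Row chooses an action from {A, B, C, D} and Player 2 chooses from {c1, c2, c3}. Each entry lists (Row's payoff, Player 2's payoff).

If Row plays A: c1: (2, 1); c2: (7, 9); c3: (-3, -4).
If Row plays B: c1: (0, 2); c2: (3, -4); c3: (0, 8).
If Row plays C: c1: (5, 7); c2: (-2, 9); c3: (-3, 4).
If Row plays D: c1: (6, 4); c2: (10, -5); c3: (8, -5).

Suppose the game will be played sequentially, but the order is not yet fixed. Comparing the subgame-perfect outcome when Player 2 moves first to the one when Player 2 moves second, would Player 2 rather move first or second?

If Row leads: Player 2's best replies are A→c2, B→c3, C→c2, D→c1; Row's induced payoffs 7, 0, -2, 6; outcome (A, c2), payoffs (7, 9).
If Player 2 leads: Row's best replies are c1→D, c2→D, c3→D; Player 2's induced payoffs 4, -5, -5; outcome (D, c1), payoffs (6, 4).
Player 2 gets 4 moving first and 9 moving second, so Player 2 prefers to move second.

second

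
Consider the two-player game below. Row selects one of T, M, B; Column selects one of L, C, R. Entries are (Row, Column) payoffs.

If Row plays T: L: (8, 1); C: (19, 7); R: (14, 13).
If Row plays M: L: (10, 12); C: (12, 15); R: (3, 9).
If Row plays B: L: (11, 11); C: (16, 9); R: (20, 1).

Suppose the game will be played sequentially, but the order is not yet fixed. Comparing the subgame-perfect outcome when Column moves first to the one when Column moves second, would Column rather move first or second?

second

If Row leads: Column's best replies are T→R, M→C, B→L; Row's induced payoffs 14, 12, 11; outcome (T, R), payoffs (14, 13).
If Column leads: Row's best replies are L→B, C→T, R→B; Column's induced payoffs 11, 7, 1; outcome (B, L), payoffs (11, 11).
Column gets 11 moving first and 13 moving second, so Column prefers to move second.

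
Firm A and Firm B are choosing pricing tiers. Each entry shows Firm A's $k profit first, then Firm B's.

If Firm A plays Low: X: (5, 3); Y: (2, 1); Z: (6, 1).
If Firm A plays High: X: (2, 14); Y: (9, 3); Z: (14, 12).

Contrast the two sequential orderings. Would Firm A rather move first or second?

If Firm A leads: Firm B's best replies are Low→X, High→X; Firm A's induced payoffs 5, 2; outcome (Low, X), payoffs (5, 3).
If Firm B leads: Firm A's best replies are X→Low, Y→High, Z→High; Firm B's induced payoffs 3, 3, 12; outcome (High, Z), payoffs (14, 12).
Firm A gets 5 moving first and 14 moving second, so Firm A prefers to move second.

second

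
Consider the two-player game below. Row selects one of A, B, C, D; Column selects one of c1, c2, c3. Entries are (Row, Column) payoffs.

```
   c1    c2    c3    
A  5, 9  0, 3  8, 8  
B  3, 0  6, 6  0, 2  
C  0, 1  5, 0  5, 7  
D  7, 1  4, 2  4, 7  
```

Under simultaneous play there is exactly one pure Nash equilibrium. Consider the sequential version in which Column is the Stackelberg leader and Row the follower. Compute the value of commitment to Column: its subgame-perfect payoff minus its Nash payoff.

2

Work backward from Row's decision.
- c1: BR = D, leader payoff 1.
- c2: BR = B, leader payoff 6.
- c3: BR = A, leader payoff 8.
Among 1, 6, 8, the best is 8 at c3. Subgame-perfect outcome: (A, c3) with payoffs (8, 8).
For the simultaneous game, intersect best replies.
Row's best replies: c1→D; c2→B; c3→A.
Column's best replies: A→c1; B→c2; C→c3; D→c3.
The unique mutual best reply is (B, c2), giving (6, 6).
Column's commitment gain: 8 − 6 = 2.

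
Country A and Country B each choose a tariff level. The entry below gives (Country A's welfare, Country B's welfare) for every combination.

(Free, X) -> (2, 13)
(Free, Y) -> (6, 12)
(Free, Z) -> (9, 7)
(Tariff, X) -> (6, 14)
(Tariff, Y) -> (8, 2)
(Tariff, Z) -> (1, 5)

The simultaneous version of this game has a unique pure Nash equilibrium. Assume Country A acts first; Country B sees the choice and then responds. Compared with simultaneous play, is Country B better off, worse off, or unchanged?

unchanged

Solve by backward induction (Country A leads).
- Free → Country B plays X (best of 13, 12, 7); Country A gets 2.
- Tariff → Country B plays X (best of 14, 2, 5); Country A gets 6.
Among 2, 6, the best is 6 at Tariff. Subgame-perfect outcome: (Tariff, X) with payoffs (6, 14).
Under simultaneous play:
Country A's best replies: X→Tariff; Y→Tariff; Z→Free.
Country B's best replies: Free→X; Tariff→X.
The unique mutual best reply is (Tariff, X), giving (6, 14).
Country B earns 14 sequentially versus 14 at the Nash outcome: unchanged.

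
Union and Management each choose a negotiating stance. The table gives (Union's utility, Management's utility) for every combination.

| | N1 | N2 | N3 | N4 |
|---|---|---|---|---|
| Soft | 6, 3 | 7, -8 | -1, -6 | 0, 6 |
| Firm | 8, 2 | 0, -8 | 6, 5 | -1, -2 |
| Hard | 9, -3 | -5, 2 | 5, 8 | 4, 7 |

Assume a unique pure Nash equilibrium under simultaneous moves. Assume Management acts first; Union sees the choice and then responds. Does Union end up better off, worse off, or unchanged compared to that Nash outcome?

worse off

Work backward from Union's decision.
- N1: Union compares 6, 8, 9 and picks Hard; Management would get -3.
- N2: Union compares 7, 0, -5 and picks Soft; Management would get -8.
- N3: Union compares -1, 6, 5 and picks Firm; Management would get 5.
- N4: Union compares 0, -1, 4 and picks Hard; Management would get 7.
Among -3, -8, 5, 7, the best is 7 at N4. Subgame-perfect outcome: (Hard, N4) with payoffs (4, 7).
For the simultaneous game, intersect best replies.
Union's best replies: N1→Hard; N2→Soft; N3→Firm; N4→Hard.
Management's best replies: Soft→N4; Firm→N3; Hard→N3.
The unique mutual best reply is (Firm, N3), giving (6, 5).
Union earns 4 sequentially versus 6 at the Nash outcome: worse off.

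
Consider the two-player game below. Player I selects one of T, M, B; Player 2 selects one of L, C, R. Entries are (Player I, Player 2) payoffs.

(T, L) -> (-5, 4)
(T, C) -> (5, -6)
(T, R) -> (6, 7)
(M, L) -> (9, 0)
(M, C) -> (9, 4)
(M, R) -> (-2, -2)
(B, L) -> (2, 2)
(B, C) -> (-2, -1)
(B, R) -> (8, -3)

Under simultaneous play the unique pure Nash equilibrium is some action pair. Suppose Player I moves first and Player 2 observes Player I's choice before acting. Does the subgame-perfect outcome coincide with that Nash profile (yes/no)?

yes

Player 2 best-responds to each possible Player I move:
- T: Player 2 compares 4, -6, 7 and picks R; Player I would get 6.
- M: Player 2 compares 0, 4, -2 and picks C; Player I would get 9.
- B: Player 2 compares 2, -1, -3 and picks L; Player I would get 2.
Among 6, 9, 2, the best is 9 at M. Subgame-perfect outcome: (M, C) with payoffs (9, 4).
For the simultaneous game, intersect best replies.
Player I's best replies: L→M; C→M; R→B.
Player 2's best replies: T→R; M→C; B→L.
Only (M, C) has each player best-responding; Nash payoffs (9, 4).
Sequential outcome (M, C) coincides with the Nash profile (M, C).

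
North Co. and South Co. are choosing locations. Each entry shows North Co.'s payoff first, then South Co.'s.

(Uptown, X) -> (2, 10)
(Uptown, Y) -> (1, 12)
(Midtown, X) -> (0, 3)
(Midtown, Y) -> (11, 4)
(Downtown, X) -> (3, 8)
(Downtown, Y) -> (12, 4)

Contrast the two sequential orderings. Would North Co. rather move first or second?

If North Co. leads: South Co.'s best replies are Uptown→Y, Midtown→Y, Downtown→X; North Co.'s induced payoffs 1, 11, 3; outcome (Midtown, Y), payoffs (11, 4).
If South Co. leads: North Co.'s best replies are X→Downtown, Y→Downtown; South Co.'s induced payoffs 8, 4; outcome (Downtown, X), payoffs (3, 8).
North Co. gets 11 moving first and 3 moving second, so North Co. prefers to move first.

first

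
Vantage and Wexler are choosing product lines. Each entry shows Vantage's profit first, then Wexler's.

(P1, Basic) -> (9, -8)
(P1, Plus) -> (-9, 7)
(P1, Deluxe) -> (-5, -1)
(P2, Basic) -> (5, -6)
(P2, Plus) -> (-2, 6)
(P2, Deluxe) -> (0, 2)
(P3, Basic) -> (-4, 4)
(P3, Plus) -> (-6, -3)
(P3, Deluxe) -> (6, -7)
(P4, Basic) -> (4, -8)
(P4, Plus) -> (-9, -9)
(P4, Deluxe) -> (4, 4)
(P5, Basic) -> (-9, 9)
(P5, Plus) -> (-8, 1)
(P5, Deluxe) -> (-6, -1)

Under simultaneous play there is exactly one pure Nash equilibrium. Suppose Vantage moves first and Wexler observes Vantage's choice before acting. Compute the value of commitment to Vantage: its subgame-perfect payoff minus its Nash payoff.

6

Wexler best-responds to each possible Vantage move:
- P1: BR = Plus, leader payoff -9.
- P2: BR = Plus, leader payoff -2.
- P3: BR = Basic, leader payoff -4.
- P4: BR = Deluxe, leader payoff 4.
- P5: BR = Basic, leader payoff -9.
Among -9, -2, -4, 4, -9, the best is 4 at P4. Subgame-perfect outcome: (P4, Deluxe) with payoffs (4, 4).
Now find the simultaneous Nash equilibrium.
Vantage's best replies: Basic→P1; Plus→P2; Deluxe→P3.
Wexler's best replies: P1→Plus; P2→Plus; P3→Basic; P4→Deluxe; P5→Basic.
The unique mutual best reply is (P2, Plus), giving (-2, 6).
Vantage's commitment gain: 4 − -2 = 6.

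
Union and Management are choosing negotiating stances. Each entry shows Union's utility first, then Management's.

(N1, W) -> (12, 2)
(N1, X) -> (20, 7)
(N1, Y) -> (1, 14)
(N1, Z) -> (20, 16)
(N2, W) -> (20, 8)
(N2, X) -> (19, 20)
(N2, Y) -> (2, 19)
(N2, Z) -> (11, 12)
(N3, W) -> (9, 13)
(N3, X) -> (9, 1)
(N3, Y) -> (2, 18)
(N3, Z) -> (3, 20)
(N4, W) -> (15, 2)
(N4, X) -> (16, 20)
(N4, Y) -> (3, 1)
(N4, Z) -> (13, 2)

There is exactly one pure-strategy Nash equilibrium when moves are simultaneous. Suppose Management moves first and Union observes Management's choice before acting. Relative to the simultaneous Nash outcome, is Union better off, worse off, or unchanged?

Backward induction with Management moving first.
- W → Union plays N2 (best of 12, 20, 9, 15); Management gets 8.
- X → Union plays N1 (best of 20, 19, 9, 16); Management gets 7.
- Y → Union plays N4 (best of 1, 2, 2, 3); Management gets 1.
- Z → Union plays N1 (best of 20, 11, 3, 13); Management gets 16.
Maximizing over 8, 7, 1, 16, Management chooses Z. Subgame-perfect outcome: (N1, Z) with payoffs (20, 16).
Now find the simultaneous Nash equilibrium.
Union's best replies: W→N2; X→N1; Y→N4; Z→N1.
Management's best replies: N1→Z; N2→X; N3→Z; N4→X.
Only (N1, Z) has each player best-responding; Nash payoffs (20, 16).
Union earns 20 sequentially versus 20 at the Nash outcome: unchanged.

unchanged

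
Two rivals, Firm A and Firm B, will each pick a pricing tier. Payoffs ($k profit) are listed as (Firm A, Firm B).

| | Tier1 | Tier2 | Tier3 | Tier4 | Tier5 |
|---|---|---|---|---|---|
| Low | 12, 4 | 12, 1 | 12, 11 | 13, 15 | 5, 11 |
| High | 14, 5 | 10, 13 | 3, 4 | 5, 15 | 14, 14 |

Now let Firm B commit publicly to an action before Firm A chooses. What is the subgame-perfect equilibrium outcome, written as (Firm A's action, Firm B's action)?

Work backward from Firm A's decision.
- Tier1: BR = High, leader payoff 5.
- Tier2: BR = Low, leader payoff 1.
- Tier3: BR = Low, leader payoff 11.
- Tier4: BR = Low, leader payoff 15.
- Tier5: BR = High, leader payoff 14.
Among 5, 1, 11, 15, 14, the best is 15 at Tier4. Subgame-perfect outcome: (Low, Tier4) with payoffs (13, 15).

(Low, Tier4)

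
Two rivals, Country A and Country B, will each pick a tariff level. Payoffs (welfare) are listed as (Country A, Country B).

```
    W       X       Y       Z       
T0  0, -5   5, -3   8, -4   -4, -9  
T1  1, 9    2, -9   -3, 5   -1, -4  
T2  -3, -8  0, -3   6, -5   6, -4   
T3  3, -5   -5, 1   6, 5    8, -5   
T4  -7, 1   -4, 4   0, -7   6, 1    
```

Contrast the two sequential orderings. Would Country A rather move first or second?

If Country A leads: Country B's best replies are T0→X, T1→W, T2→X, T3→Y, T4→X; Country A's induced payoffs 5, 1, 0, 6, -4; outcome (T3, Y), payoffs (6, 5).
If Country B leads: Country A's best replies are W→T3, X→T0, Y→T0, Z→T3; Country B's induced payoffs -5, -3, -4, -5; outcome (T0, X), payoffs (5, -3).
Country A gets 6 moving first and 5 moving second, so Country A prefers to move first.

first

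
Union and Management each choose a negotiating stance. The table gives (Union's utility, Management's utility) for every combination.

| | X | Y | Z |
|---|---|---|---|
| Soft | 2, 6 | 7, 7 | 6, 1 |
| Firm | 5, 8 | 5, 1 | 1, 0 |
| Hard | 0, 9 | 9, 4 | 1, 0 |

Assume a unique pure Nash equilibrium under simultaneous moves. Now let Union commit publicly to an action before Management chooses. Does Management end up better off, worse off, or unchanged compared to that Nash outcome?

worse off

Solve by backward induction (Union leads).
- Soft: BR = Y, leader payoff 7.
- Firm: BR = X, leader payoff 5.
- Hard: BR = X, leader payoff 0.
Maximizing over 7, 5, 0, Union chooses Soft. Subgame-perfect outcome: (Soft, Y) with payoffs (7, 7).
For the simultaneous game, intersect best replies.
Union's best replies: X→Firm; Y→Hard; Z→Soft.
Management's best replies: Soft→Y; Firm→X; Hard→X.
The unique mutual best reply is (Firm, X), giving (5, 8).
Management earns 7 sequentially versus 8 at the Nash outcome: worse off.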